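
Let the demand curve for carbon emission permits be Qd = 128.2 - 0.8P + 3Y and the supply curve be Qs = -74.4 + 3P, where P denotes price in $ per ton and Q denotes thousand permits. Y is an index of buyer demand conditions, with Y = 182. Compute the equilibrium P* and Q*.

With Y = 182, demand is Qd = 674.2 - 0.8P.
Equating demand and supply, 674.2 - 0.8P = -74.4 + 3P gives 3.8P = 748.6, so P* = 197.
Then Q* = 674.2 - 0.8(197) = 516.6.

P* = 197, Q* = 516.6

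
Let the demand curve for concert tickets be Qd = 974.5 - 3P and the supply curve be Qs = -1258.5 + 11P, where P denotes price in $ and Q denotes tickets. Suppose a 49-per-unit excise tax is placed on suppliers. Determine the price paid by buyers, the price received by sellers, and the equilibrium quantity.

With a tax of 49 on suppliers, they supply based on the net price P_s = P_b - 49, so Qs = -1797.5 + 11P_b.
Market clearing requires 974.5 - 3P_b = -1797.5 + 11P_b; hence 2772 = 14P_b and P_b = 198.
Then P_s = 198 - 49 = 149 and Q = 974.5 - 3(198) = 380.5.

P_b = 198, P_s = 149, Q = 380.5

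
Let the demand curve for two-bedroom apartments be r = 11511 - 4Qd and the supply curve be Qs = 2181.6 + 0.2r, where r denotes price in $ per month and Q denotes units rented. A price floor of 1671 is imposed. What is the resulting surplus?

Surplus = 55.8

Rewriting in direct form: Qd = 2877.75 - 0.25r.
At r = 1671: Qd = 2460 and Qs = 2515.8.
Surplus = Qs - Qd = 2515.8 - 2460 = 55.8.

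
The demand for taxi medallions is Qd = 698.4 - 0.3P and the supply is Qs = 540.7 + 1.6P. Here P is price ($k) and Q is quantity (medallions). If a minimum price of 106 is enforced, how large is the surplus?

Surplus = 43.7

At P = 106: Qd = 666.6 and Qs = 710.3.
Surplus = Qs - Qd = 710.3 - 666.6 = 43.7.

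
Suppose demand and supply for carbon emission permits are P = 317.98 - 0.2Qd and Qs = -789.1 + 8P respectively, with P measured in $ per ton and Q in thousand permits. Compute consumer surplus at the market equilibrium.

Consumer surplus = 45549.001

Solving each curve for Q: Qd = 1589.9 - 5P.
Equating demand and supply, 1589.9 - 5P = -789.1 + 8P gives 13P = 2379, so P* = 183.
Plugging P* into demand: Q* = 1589.9 - 5(183) = 674.9.
Demand choke price (Qd = 0): P = 1589.9/5 = 317.98. Consumer surplus = ½ × (317.98 - 183) × 674.9 = 45549.001.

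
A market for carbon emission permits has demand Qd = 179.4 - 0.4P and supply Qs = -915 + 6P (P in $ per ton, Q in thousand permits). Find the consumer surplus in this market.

Consumer surplus = 15401.25

The market clears where 179.4 - 0.4P = -915 + 6P. Rearranging, 6.4P = 1094.4, hence P* = 171.
Plugging P* into demand: Q* = 179.4 - 0.4(171) = 111.
Demand choke price (Qd = 0): P = 179.4/0.4 = 448.5. Consumer surplus = ½ × (448.5 - 171) × 111 = 15401.25.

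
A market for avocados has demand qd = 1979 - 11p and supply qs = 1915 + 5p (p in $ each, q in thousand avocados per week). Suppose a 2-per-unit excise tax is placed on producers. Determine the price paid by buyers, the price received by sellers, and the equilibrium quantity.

With a tax of 2 on producers, they supply based on the net price p_s = p_b - 2, so qs = 1905 + 5p_b.
Market clearing requires 1979 - 11p_b = 1905 + 5p_b; hence 74 = 16p_b and p_b = 4.625.
Then p_s = 4.625 - 2 = 2.625 and q = 1979 - 11(4.625) = 1928.125.

p_b = 4.625, p_s = 2.625, q = 1928.125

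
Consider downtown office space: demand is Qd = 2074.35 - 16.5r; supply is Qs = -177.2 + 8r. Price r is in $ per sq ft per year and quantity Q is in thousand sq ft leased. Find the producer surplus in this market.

Producer surplus = 19460.25

At equilibrium Qd = Qs, so 2074.35 - 16.5r = -177.2 + 8r; collecting terms, 2251.55 = 24.5r and r* = 91.9.
Plugging r* into demand: Q* = 2074.35 - 16.5(91.9) = 558.
Supply choke price (Qs = 0): r = 22.15. Producer surplus = ½ × (91.9 - 22.15) × 558 = 19460.25.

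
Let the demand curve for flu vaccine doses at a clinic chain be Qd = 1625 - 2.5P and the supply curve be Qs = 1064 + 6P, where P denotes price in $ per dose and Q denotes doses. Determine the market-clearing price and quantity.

P* = 66, Q* = 1460

At equilibrium Qd = Qs, so 1625 - 2.5P = 1064 + 6P; collecting terms, 561 = 8.5P and P* = 66.
Then Q* = 1625 - 2.5(66) = 1460.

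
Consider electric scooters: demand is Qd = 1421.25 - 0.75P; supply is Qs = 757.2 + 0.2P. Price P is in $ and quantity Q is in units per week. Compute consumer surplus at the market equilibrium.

Set Qd = Qs: 1421.25 - 0.75P = 757.2 + 0.2P, so 664.05 = 0.95P and P* = 699.
Substitute back: Q* = 1421.25 - 0.75(699) = 897.
Demand choke price (Qd = 0): P = 1421.25/0.75 = 1895. Consumer surplus = ½ × (1895 - 699) × 897 = 536406.

Consumer surplus = 536406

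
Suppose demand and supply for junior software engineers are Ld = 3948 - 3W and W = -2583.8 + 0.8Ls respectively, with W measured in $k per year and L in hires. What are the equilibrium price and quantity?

W* = 169, L* = 3441

Inverting to quantity form: Ls = 3229.75 + 1.25W.
The market clears where 3948 - 3W = 3229.75 + 1.25W. Rearranging, 4.25W = 718.25, hence W* = 169.
Plugging W* into demand: L* = 3948 - 3(169) = 3441.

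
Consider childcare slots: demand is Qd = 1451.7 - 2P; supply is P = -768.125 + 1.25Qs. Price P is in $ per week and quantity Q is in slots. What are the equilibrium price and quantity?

In direct form, Qs = 614.5 + 0.8P.
Equating demand and supply, 1451.7 - 2P = 614.5 + 0.8P gives 2.8P = 837.2, so P* = 299.
Plugging P* into demand: Q* = 1451.7 - 2(299) = 853.7.

P* = 299, Q* = 853.7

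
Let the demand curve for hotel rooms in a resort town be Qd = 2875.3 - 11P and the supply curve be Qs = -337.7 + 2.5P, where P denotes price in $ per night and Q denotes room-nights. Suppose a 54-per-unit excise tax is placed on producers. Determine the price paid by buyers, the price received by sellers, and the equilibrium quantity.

Producers keep P_s = P_b - 54 per unit, so supply in terms of the buyer price is Qs = -472.7 + 2.5P_b.
Set Qd = Qs: 2875.3 - 11P_b = -472.7 + 2.5P_b, so 3348 = 13.5P_b and P_b = 248.
So P_s = 194 and the quantity traded is Q = 2875.3 - 11(248) = 147.3.

P_b = 248, P_s = 194, Q = 147.3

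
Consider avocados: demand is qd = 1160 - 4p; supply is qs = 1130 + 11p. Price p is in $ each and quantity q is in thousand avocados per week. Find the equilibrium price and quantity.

Set qd = qs: 1160 - 4p = 1130 + 11p, so 30 = 15p and p* = 2.
From the demand curve, q* = 1160 - 4(2) = 1152.

p* = 2, q* = 1152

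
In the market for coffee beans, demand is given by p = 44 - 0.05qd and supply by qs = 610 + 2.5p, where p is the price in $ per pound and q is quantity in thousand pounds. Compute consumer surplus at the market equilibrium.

Consumer surplus = 10240

Inverting to quantity form: qd = 880 - 20p.
Equating demand and supply, 880 - 20p = 610 + 2.5p gives 22.5p = 270, so p* = 12.
From the demand curve, q* = 880 - 20(12) = 640.
Demand choke price (qd = 0): p = 880/20 = 44. Consumer surplus = ½ × (44 - 12) × 640 = 10240.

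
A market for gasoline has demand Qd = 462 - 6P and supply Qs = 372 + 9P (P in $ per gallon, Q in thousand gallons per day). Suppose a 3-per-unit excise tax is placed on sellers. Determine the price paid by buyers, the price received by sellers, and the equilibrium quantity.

P_b = 7.8, P_s = 4.8, Q = 415.2

With a tax of 3 on sellers, they supply based on the net price P_s = P_b - 3, so Qs = 345 + 9P_b.
Set Qd = Qs: 462 - 6P_b = 345 + 9P_b, so 117 = 15P_b and P_b = 7.8.
Then P_s = 7.8 - 3 = 4.8 and Q = 462 - 6(7.8) = 415.2.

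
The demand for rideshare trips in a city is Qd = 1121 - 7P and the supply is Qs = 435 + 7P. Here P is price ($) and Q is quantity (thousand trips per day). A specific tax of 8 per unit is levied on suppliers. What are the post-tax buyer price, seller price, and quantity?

P_b = 53, P_s = 45, Q = 750

Suppliers keep P_s = P_b - 8 per unit, so supply in terms of the buyer price is Qs = 379 + 7P_b.
Market clearing requires 1121 - 7P_b = 379 + 7P_b; hence 742 = 14P_b and P_b = 53.
Then P_s = 53 - 8 = 45 and Q = 1121 - 7(53) = 750.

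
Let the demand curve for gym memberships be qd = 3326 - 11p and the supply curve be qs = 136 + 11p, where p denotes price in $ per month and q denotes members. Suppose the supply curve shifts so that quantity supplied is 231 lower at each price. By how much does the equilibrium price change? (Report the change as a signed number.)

At equilibrium qd = qs, so 3326 - 11p = 136 + 11p; collecting terms, 3190 = 22p and p* = 145.
From the demand curve, q* = 3326 - 11(145) = 1731.
After the shift, supply is qs = -95 + 11p.
New equilibrium: 3421 = 22p, so p = 155.5 and q = 1615.5.
Δp = 155.5 - 145 = 10.5.

Δp = 10.5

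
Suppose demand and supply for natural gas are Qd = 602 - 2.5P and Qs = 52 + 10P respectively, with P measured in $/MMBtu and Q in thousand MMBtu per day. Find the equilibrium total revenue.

Total revenue = 21648

At equilibrium Qd = Qs, so 602 - 2.5P = 52 + 10P; collecting terms, 550 = 12.5P and P* = 44.
From the demand curve, Q* = 602 - 2.5(44) = 492.
Total revenue = P* × Q* = 44 × 492 = 21648.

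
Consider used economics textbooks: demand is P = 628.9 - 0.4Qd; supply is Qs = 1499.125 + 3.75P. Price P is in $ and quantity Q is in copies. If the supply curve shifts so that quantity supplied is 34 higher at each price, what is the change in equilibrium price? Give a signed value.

ΔP = -5.44

Inverting to quantity form: Qd = 1572.25 - 2.5P.
Equating demand and supply, 1572.25 - 2.5P = 1499.125 + 3.75P gives 6.25P = 73.125, so P* = 11.7.
Substitute back: Q* = 1572.25 - 2.5(11.7) = 1543.
After the shift, supply is Qs = 1533.125 + 3.75P.
The new intersection has 39.125 = 6.25P, i.e. P = 6.26, Q = 1556.6.
ΔP = 6.26 - 11.7 = -5.44.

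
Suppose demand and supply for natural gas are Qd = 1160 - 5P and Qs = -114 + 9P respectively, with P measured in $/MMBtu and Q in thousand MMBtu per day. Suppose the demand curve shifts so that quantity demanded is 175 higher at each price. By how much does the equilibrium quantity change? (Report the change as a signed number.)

Set Qd = Qs: 1160 - 5P = -114 + 9P, so 1274 = 14P and P* = 91.
From the demand curve, Q* = 1160 - 5(91) = 705.
After the shift, demand is Qd = 1335 - 5P.
Re-solving, 14P = 1449 gives P = 103.5 and Q = 817.5.
ΔQ = 817.5 - 705 = 112.5.

ΔQ = 112.5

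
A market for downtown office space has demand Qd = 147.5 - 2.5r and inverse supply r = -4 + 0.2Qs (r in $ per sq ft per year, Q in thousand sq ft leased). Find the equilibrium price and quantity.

Solving each curve for Q: Qs = 20 + 5r.
At equilibrium Qd = Qs, so 147.5 - 2.5r = 20 + 5r; collecting terms, 127.5 = 7.5r and r* = 17.
Then Q* = 147.5 - 2.5(17) = 105.

r* = 17, Q* = 105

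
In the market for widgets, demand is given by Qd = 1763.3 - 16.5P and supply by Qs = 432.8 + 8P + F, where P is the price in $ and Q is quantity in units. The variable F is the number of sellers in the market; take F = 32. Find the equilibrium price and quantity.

P* = 53, Q* = 888.8

With F = 32, supply is Qs = 464.8 + 8P.
Set Qd = Qs: 1763.3 - 16.5P = 464.8 + 8P, so 1298.5 = 24.5P and P* = 53.
Plugging P* into demand: Q* = 1763.3 - 16.5(53) = 888.8.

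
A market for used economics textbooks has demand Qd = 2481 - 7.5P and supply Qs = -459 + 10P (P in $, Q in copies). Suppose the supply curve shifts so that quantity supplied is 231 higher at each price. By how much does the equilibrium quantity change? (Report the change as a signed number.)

ΔQ = 99

Set Qd = Qs: 2481 - 7.5P = -459 + 10P, so 2940 = 17.5P and P* = 168.
From the demand curve, Q* = 2481 - 7.5(168) = 1221.
After the shift, supply is Qs = -228 + 10P.
Re-solving, 17.5P = 2709 gives P = 154.8 and Q = 1320.
ΔQ = 1320 - 1221 = 99.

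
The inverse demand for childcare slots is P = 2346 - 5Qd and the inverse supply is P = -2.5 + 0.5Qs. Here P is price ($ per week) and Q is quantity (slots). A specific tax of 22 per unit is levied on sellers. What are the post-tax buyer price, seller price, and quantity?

P_b = 231, P_s = 209, Q = 423

Rewriting in direct form: Qd = 469.2 - 0.2P and Qs = 5 + 2P.
The tax drives a wedge P_b - P_s = 22. Substituting P_s = P_b - 22 into supply: Qs = -39 + 2P_b.
Set Qd = Qs: 469.2 - 0.2P_b = -39 + 2P_b, so 508.2 = 2.2P_b and P_b = 231.
Then P_s = 231 - 22 = 209 and Q = 469.2 - 0.2(231) = 423.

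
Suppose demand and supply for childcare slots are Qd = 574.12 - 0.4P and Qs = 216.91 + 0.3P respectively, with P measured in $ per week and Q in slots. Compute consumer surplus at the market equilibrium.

At equilibrium Qd = Qs, so 574.12 - 0.4P = 216.91 + 0.3P; collecting terms, 357.21 = 0.7P and P* = 510.3.
Plugging P* into demand: Q* = 574.12 - 0.4(510.3) = 370.
Demand choke price (Qd = 0): P = 574.12/0.4 = 1435.3. Consumer surplus = ½ × (1435.3 - 510.3) × 370 = 171125.

Consumer surplus = 171125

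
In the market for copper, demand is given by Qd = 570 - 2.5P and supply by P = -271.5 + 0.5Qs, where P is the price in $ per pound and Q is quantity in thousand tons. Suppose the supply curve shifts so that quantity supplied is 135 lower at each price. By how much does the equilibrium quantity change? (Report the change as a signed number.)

Solving each curve for Q: Qs = 543 + 2P.
The market clears where 570 - 2.5P = 543 + 2P. Rearranging, 4.5P = 27, hence P* = 6.
From the demand curve, Q* = 570 - 2.5(6) = 555.
After the shift, supply is Qs = 408 + 2P.
The new intersection has 162 = 4.5P, i.e. P = 36, Q = 480.
ΔQ = 480 - 555 = -75.

ΔQ = -75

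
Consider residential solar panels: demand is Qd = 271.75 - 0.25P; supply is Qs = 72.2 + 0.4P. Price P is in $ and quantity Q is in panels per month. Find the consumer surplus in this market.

At equilibrium Qd = Qs, so 271.75 - 0.25P = 72.2 + 0.4P; collecting terms, 199.55 = 0.65P and P* = 307.
Substitute back: Q* = 271.75 - 0.25(307) = 195.
Demand choke price (Qd = 0): P = 271.75/0.25 = 1087. Consumer surplus = ½ × (1087 - 307) × 195 = 76050.

Consumer surplus = 76050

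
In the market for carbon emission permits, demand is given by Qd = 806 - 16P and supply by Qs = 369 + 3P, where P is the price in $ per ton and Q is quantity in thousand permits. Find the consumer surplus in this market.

Consumer surplus = 5995.125

At equilibrium Qd = Qs, so 806 - 16P = 369 + 3P; collecting terms, 437 = 19P and P* = 23.
Plugging P* into demand: Q* = 806 - 16(23) = 438.
Demand choke price (Qd = 0): P = 806/16 = 50.375. Consumer surplus = ½ × (50.375 - 23) × 438 = 5995.125.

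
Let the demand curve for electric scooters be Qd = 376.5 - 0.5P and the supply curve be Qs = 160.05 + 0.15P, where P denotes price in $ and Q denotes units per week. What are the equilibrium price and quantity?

P* = 333, Q* = 210

At equilibrium Qd = Qs, so 376.5 - 0.5P = 160.05 + 0.15P; collecting terms, 216.45 = 0.65P and P* = 333.
Substitute back: Q* = 376.5 - 0.5(333) = 210.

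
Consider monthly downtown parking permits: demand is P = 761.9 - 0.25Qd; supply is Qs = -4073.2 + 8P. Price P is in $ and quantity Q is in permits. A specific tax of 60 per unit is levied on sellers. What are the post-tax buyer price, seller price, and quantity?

P_b = 633.4, P_s = 573.4, Q = 514

In direct form, Qd = 3047.6 - 4P.
Sellers keep P_s = P_b - 60 per unit, so supply in terms of the buyer price is Qs = -4553.2 + 8P_b.
Set Qd = Qs: 3047.6 - 4P_b = -4553.2 + 8P_b, so 7600.8 = 12P_b and P_b = 633.4.
Then P_s = 633.4 - 60 = 573.4 and Q = 3047.6 - 4(633.4) = 514.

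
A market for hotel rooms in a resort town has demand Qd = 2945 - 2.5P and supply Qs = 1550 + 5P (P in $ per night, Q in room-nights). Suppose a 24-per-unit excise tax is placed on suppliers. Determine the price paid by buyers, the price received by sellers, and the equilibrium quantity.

The tax drives a wedge P_b - P_s = 24. Substituting P_s = P_b - 24 into supply: Qs = 1430 + 5P_b.
Set Qd = Qs: 2945 - 2.5P_b = 1430 + 5P_b, so 1515 = 7.5P_b and P_b = 202.
So P_s = 178 and the quantity traded is Q = 2945 - 2.5(202) = 2440.

P_b = 202, P_s = 178, Q = 2440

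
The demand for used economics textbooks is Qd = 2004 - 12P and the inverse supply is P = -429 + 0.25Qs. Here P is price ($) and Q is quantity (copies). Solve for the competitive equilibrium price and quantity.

P* = 18, Q* = 1788

Inverting to quantity form: Qs = 1716 + 4P.
Equating demand and supply, 2004 - 12P = 1716 + 4P gives 16P = 288, so P* = 18.
Plugging P* into demand: Q* = 2004 - 12(18) = 1788.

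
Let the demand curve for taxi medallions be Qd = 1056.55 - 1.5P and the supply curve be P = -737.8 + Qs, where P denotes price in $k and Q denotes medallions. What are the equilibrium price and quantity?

P* = 127.5, Q* = 865.3

Solving each curve for Q: Qs = 737.8 + P.
Equating demand and supply, 1056.55 - 1.5P = 737.8 + P gives 2.5P = 318.75, so P* = 127.5.
Plugging P* into demand: Q* = 1056.55 - 1.5(127.5) = 865.3.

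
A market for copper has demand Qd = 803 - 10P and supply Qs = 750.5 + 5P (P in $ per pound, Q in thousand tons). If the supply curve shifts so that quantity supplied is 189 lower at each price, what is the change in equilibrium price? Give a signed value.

ΔP = 12.6

Set Qd = Qs: 803 - 10P = 750.5 + 5P, so 52.5 = 15P and P* = 3.5.
Substitute back: Q* = 803 - 10(3.5) = 768.
After the shift, supply is Qs = 561.5 + 5P.
New equilibrium: 241.5 = 15P, so P = 16.1 and Q = 642.
ΔP = 16.1 - 3.5 = 12.6.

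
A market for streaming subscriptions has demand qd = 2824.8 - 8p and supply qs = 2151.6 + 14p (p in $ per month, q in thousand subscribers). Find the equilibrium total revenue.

At equilibrium qd = qs, so 2824.8 - 8p = 2151.6 + 14p; collecting terms, 673.2 = 22p and p* = 30.6.
Then q* = 2824.8 - 8(30.6) = 2580.
Total revenue = p* × q* = 30.6 × 2580 = 78948.

Total revenue = 78948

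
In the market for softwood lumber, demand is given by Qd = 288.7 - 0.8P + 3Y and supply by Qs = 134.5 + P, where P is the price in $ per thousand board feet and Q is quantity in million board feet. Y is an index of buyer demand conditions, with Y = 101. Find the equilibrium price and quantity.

P* = 254, Q* = 388.5

With Y = 101, demand is Qd = 591.7 - 0.8P.
Set Qd = Qs: 591.7 - 0.8P = 134.5 + P, so 457.2 = 1.8P and P* = 254.
From the demand curve, Q* = 591.7 - 0.8(254) = 388.5.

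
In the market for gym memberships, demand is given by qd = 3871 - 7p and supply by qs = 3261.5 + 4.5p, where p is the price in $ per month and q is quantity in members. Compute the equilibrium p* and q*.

At equilibrium qd = qs, so 3871 - 7p = 3261.5 + 4.5p; collecting terms, 609.5 = 11.5p and p* = 53.
Then q* = 3871 - 7(53) = 3500.

p* = 53, q* = 3500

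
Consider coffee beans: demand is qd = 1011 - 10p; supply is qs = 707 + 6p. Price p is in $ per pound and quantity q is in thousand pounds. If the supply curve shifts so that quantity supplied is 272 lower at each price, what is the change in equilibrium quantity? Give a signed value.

Equating demand and supply, 1011 - 10p = 707 + 6p gives 16p = 304, so p* = 19.
Plugging p* into demand: q* = 1011 - 10(19) = 821.
After the shift, supply is qs = 435 + 6p.
The new intersection has 576 = 16p, i.e. p = 36, q = 651.
Δq = 651 - 821 = -170.

Δq = -170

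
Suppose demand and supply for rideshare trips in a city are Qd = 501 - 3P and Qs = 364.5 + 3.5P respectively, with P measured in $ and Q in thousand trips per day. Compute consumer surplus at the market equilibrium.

Equating demand and supply, 501 - 3P = 364.5 + 3.5P gives 6.5P = 136.5, so P* = 21.
Plugging P* into demand: Q* = 501 - 3(21) = 438.
Demand choke price (Qd = 0): P = 501/3 = 167. Consumer surplus = ½ × (167 - 21) × 438 = 31974.

Consumer surplus = 31974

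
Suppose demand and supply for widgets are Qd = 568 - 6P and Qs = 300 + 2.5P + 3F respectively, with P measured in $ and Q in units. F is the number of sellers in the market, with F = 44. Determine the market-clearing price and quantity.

P* = 16, Q* = 472

With F = 44, supply is Qs = 432 + 2.5P.
Set Qd = Qs: 568 - 6P = 432 + 2.5P, so 136 = 8.5P and P* = 16.
Plugging P* into demand: Q* = 568 - 6(16) = 472.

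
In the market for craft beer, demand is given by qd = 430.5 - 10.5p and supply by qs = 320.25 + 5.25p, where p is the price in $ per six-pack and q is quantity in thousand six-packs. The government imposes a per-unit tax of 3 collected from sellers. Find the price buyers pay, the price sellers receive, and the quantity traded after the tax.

p_b = 8, p_s = 5, q = 346.5

With a tax of 3 on sellers, they supply based on the net price p_s = p_b - 3, so qs = 304.5 + 5.25p_b.
Set qd = qs: 430.5 - 10.5p_b = 304.5 + 5.25p_b, so 126 = 15.75p_b and p_b = 8.
Then p_s = 8 - 3 = 5 and q = 430.5 - 10.5(8) = 346.5.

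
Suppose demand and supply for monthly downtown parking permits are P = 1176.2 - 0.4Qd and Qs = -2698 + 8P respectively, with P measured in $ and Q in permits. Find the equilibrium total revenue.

In direct form, Qd = 2940.5 - 2.5P.
Equating demand and supply, 2940.5 - 2.5P = -2698 + 8P gives 10.5P = 5638.5, so P* = 537.
Plugging P* into demand: Q* = 2940.5 - 2.5(537) = 1598.
Total revenue = P* × Q* = 537 × 1598 = 858126.

Total revenue = 858126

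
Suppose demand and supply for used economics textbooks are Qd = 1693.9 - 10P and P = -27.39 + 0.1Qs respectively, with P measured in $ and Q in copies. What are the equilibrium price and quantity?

Solving each curve for Q: Qs = 273.9 + 10P.
Set Qd = Qs: 1693.9 - 10P = 273.9 + 10P, so 1420 = 20P and P* = 71.
Then Q* = 1693.9 - 10(71) = 983.9.

P* = 71, Q* = 983.9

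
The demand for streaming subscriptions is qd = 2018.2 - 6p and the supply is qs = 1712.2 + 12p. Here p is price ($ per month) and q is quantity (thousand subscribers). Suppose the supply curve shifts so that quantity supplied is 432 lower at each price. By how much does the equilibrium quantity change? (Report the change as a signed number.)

At equilibrium qd = qs, so 2018.2 - 6p = 1712.2 + 12p; collecting terms, 306 = 18p and p* = 17.
Substitute back: q* = 2018.2 - 6(17) = 1916.2.
After the shift, supply is qs = 1280.2 + 12p.
The new intersection has 738 = 18p, i.e. p = 41, q = 1772.2.
Δq = 1772.2 - 1916.2 = -144.

Δq = -144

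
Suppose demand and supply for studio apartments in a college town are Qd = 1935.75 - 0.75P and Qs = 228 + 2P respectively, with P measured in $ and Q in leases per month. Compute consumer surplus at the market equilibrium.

The market clears where 1935.75 - 0.75P = 228 + 2P. Rearranging, 2.75P = 1707.75, hence P* = 621.
Substitute back: Q* = 1935.75 - 0.75(621) = 1470.
Demand choke price (Qd = 0): P = 1935.75/0.75 = 2581. Consumer surplus = ½ × (2581 - 621) × 1470 = 1440600.

Consumer surplus = 1440600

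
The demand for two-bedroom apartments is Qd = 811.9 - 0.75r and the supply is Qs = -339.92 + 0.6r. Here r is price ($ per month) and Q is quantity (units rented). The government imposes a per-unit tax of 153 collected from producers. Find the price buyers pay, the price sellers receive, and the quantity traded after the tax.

r_b = 921.2, r_s = 768.2, Q = 121

The tax drives a wedge r_b - r_s = 153. Substituting r_s = r_b - 153 into supply: Qs = -431.72 + 0.6r_b.
Market clearing requires 811.9 - 0.75r_b = -431.72 + 0.6r_b; hence 1243.62 = 1.35r_b and r_b = 921.2.
So r_s = 768.2 and the quantity traded is Q = 811.9 - 0.75(921.2) = 121.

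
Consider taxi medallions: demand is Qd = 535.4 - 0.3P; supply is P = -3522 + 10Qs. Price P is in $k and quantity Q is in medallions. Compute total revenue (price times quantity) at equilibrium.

Total revenue = 182284

Inverting to quantity form: Qs = 352.2 + 0.1P.
Set Qd = Qs: 535.4 - 0.3P = 352.2 + 0.1P, so 183.2 = 0.4P and P* = 458.
Then Q* = 535.4 - 0.3(458) = 398.
Total revenue = P* × Q* = 458 × 398 = 182284.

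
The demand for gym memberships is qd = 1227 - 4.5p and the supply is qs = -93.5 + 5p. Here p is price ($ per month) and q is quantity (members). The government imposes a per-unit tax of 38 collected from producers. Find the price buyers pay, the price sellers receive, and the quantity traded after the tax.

Producers keep p_s = p_b - 38 per unit, so supply in terms of the buyer price is qs = -283.5 + 5p_b.
Equate demand and the shifted supply: 1227 - 4.5p_b = -283.5 + 5p_b, giving 9.5p_b = 1510.5, so p_b = 159.
So p_s = 121 and the quantity traded is q = 1227 - 4.5(159) = 511.5.

p_b = 159, p_s = 121, q = 511.5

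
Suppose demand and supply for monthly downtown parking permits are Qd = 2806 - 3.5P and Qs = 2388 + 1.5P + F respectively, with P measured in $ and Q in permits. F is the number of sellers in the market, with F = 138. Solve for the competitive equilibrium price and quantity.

With F = 138, supply is Qs = 2526 + 1.5P.
At equilibrium Qd = Qs, so 2806 - 3.5P = 2526 + 1.5P; collecting terms, 280 = 5P and P* = 56.
Then Q* = 2806 - 3.5(56) = 2610.

P* = 56, Q* = 2610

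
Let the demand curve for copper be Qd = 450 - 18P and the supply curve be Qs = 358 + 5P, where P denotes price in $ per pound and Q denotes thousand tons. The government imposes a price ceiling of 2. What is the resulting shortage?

Shortage = 46

With P fixed at 2, quantity demanded is 414 and quantity supplied is 368.
Shortage = Qd - Qs = 414 - 368 = 46.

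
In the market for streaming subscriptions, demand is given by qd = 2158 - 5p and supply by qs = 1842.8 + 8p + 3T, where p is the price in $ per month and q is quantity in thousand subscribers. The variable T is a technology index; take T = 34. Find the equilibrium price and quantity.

p* = 16.4, q* = 2076

With T = 34, supply is qs = 1944.8 + 8p.
The market clears where 2158 - 5p = 1944.8 + 8p. Rearranging, 13p = 213.2, hence p* = 16.4.
Substitute back: q* = 2158 - 5(16.4) = 2076.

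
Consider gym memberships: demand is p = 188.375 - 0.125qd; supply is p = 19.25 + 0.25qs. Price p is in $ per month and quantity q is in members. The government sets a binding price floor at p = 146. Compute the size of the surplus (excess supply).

Surplus = 168

In direct form, qd = 1507 - 8p and qs = -77 + 4p.
With p fixed at 146, quantity demanded is 339 and quantity supplied is 507.
Surplus = qs - qd = 507 - 339 = 168.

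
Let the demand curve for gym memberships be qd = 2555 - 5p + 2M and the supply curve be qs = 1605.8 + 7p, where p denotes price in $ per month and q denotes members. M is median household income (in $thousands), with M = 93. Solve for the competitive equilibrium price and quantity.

With M = 93, demand is qd = 2741 - 5p.
Equating demand and supply, 2741 - 5p = 1605.8 + 7p gives 12p = 1135.2, so p* = 94.6.
From the demand curve, q* = 2741 - 5(94.6) = 2268.

p* = 94.6, q* = 2268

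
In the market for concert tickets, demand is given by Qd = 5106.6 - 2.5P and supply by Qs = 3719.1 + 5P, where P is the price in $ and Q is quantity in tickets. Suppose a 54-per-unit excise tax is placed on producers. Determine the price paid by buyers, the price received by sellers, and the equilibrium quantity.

P_b = 221, P_s = 167, Q = 4554.1

Producers keep P_s = P_b - 54 per unit, so supply in terms of the buyer price is Qs = 3449.1 + 5P_b.
Set Qd = Qs: 5106.6 - 2.5P_b = 3449.1 + 5P_b, so 1657.5 = 7.5P_b and P_b = 221.
So P_s = 167 and the quantity traded is Q = 5106.6 - 2.5(221) = 4554.1.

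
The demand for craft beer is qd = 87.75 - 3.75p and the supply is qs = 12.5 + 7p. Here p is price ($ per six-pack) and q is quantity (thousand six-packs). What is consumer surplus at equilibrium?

Consumer surplus = 504.3

At equilibrium qd = qs, so 87.75 - 3.75p = 12.5 + 7p; collecting terms, 75.25 = 10.75p and p* = 7.
Plugging p* into demand: q* = 87.75 - 3.75(7) = 61.5.
Demand choke price (qd = 0): p = 87.75/3.75 = 23.4. Consumer surplus = ½ × (23.4 - 7) × 61.5 = 504.3.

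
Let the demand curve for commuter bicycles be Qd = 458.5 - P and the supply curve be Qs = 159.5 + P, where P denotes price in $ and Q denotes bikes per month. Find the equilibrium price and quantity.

P* = 149.5, Q* = 309

The market clears where 458.5 - P = 159.5 + P. Rearranging, 2P = 299, hence P* = 149.5.
Then Q* = 458.5 - 149.5 = 309.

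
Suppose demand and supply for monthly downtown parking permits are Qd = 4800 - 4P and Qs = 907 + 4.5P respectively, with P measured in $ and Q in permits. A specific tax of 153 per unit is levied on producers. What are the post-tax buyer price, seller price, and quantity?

With a tax of 153 on producers, they supply based on the net price P_s = P_b - 153, so Qs = 218.5 + 4.5P_b.
Equate demand and the shifted supply: 4800 - 4P_b = 218.5 + 4.5P_b, giving 8.5P_b = 4581.5, so P_b = 539.
Then P_s = 539 - 153 = 386 and Q = 4800 - 4(539) = 2644.

P_b = 539, P_s = 386, Q = 2644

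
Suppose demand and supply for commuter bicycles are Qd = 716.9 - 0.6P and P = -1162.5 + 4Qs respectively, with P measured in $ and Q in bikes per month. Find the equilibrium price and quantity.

Solving each curve for Q: Qs = 290.625 + 0.25P.
Equating demand and supply, 716.9 - 0.6P = 290.625 + 0.25P gives 0.85P = 426.275, so P* = 501.5.
Substitute back: Q* = 716.9 - 0.6(501.5) = 416.

P* = 501.5, Q* = 416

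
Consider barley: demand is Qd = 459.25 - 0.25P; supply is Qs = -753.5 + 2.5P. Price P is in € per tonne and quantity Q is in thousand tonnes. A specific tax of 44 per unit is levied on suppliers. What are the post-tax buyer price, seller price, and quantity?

P_b = 481, P_s = 437, Q = 339

With a tax of 44 on suppliers, they supply based on the net price P_s = P_b - 44, so Qs = -863.5 + 2.5P_b.
Equate demand and the shifted supply: 459.25 - 0.25P_b = -863.5 + 2.5P_b, giving 2.75P_b = 1322.75, so P_b = 481.
So P_s = 437 and the quantity traded is Q = 459.25 - 0.25(481) = 339.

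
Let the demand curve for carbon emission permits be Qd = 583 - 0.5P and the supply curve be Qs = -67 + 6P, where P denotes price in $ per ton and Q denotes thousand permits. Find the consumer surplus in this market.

The market clears where 583 - 0.5P = -67 + 6P. Rearranging, 6.5P = 650, hence P* = 100.
From the demand curve, Q* = 583 - 0.5(100) = 533.
Demand choke price (Qd = 0): P = 583/0.5 = 1166. Consumer surplus = ½ × (1166 - 100) × 533 = 284089.

Consumer surplus = 284089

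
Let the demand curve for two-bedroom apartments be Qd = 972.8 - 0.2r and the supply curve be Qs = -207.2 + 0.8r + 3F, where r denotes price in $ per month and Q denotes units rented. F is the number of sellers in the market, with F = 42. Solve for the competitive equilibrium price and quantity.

r* = 1054, Q* = 762

With F = 42, supply is Qs = -81.2 + 0.8r.
Set Qd = Qs: 972.8 - 0.2r = -81.2 + 0.8r, so 1054 = r and r* = 1054.
Substitute back: Q* = 972.8 - 0.2(1054) = 762.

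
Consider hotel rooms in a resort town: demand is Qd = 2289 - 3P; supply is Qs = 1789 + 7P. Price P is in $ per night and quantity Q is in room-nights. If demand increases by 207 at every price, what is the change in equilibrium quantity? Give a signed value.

ΔQ = 144.9

Set Qd = Qs: 2289 - 3P = 1789 + 7P, so 500 = 10P and P* = 50.
Plugging P* into demand: Q* = 2289 - 3(50) = 2139.
After the shift, demand is Qd = 2496 - 3P.
Re-solving, 10P = 707 gives P = 70.7 and Q = 2283.9.
ΔQ = 2283.9 - 2139 = 144.9.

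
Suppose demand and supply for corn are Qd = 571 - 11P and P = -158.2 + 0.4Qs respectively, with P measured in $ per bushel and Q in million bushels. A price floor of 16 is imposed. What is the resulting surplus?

In direct form, Qs = 395.5 + 2.5P.
Evaluating both curves at the floor price 16 gives Qd = 395, Qs = 435.5.
Surplus = Qs - Qd = 435.5 - 395 = 40.5.

Surplus = 40.5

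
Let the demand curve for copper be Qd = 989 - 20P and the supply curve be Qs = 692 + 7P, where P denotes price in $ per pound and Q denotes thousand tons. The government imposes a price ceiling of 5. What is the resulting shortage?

With P fixed at 5, quantity demanded is 889 and quantity supplied is 727.
Shortage = Qd - Qs = 889 - 727 = 162.

Shortage = 162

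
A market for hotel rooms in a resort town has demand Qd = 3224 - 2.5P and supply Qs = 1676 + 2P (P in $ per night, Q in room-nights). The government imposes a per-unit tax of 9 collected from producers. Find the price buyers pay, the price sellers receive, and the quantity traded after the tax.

The tax drives a wedge P_b - P_s = 9. Substituting P_s = P_b - 9 into supply: Qs = 1658 + 2P_b.
Equate demand and the shifted supply: 3224 - 2.5P_b = 1658 + 2P_b, giving 4.5P_b = 1566, so P_b = 348.
Then P_s = 348 - 9 = 339 and Q = 3224 - 2.5(348) = 2354.

P_b = 348, P_s = 339, Q = 2354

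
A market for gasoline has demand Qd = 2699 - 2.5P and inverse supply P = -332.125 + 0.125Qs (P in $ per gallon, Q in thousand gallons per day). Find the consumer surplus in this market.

In direct form, Qs = 2657 + 8P.
At equilibrium Qd = Qs, so 2699 - 2.5P = 2657 + 8P; collecting terms, 42 = 10.5P and P* = 4.
From the demand curve, Q* = 2699 - 2.5(4) = 2689.
Demand choke price (Qd = 0): P = 2699/2.5 = 1079.6. Consumer surplus = ½ × (1079.6 - 4) × 2689 = 1446144.2.

Consumer surplus = 1446144.2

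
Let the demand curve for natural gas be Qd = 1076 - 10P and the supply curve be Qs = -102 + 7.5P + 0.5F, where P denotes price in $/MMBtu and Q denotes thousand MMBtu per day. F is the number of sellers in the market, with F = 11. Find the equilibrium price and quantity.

With F = 11, supply is Qs = -96.5 + 7.5P.
Set Qd = Qs: 1076 - 10P = -96.5 + 7.5P, so 1172.5 = 17.5P and P* = 67.
Then Q* = 1076 - 10(67) = 406.

P* = 67, Q* = 406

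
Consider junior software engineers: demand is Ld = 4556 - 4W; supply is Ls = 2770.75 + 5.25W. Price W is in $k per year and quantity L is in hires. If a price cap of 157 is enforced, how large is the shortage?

Shortage = 333

With W fixed at 157, quantity demanded is 3928 and quantity supplied is 3595.
Shortage = Ld - Ls = 3928 - 3595 = 333.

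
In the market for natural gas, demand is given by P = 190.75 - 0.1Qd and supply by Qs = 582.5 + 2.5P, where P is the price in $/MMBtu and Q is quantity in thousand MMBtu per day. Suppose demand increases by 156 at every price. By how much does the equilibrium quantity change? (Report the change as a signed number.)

Rewriting in direct form: Qd = 1907.5 - 10P.
The market clears where 1907.5 - 10P = 582.5 + 2.5P. Rearranging, 12.5P = 1325, hence P* = 106.
Plugging P* into demand: Q* = 1907.5 - 10(106) = 847.5.
After the shift, demand is Qd = 2063.5 - 10P.
Re-solving, 12.5P = 1481 gives P = 118.48 and Q = 878.7.
ΔQ = 878.7 - 847.5 = 31.2.

ΔQ = 31.2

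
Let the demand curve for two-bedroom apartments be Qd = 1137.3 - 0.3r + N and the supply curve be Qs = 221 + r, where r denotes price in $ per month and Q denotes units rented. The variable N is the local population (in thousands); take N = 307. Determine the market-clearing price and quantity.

r* = 941, Q* = 1162

With N = 307, demand is Qd = 1444.3 - 0.3r.
The market clears where 1444.3 - 0.3r = 221 + r. Rearranging, 1.3r = 1223.3, hence r* = 941.
Substitute back: Q* = 1444.3 - 0.3(941) = 1162.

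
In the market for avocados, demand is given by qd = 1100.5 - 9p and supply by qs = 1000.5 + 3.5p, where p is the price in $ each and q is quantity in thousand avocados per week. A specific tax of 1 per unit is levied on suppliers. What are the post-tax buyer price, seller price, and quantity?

Suppliers keep p_s = p_b - 1 per unit, so supply in terms of the buyer price is qs = 997 + 3.5p_b.
Market clearing requires 1100.5 - 9p_b = 997 + 3.5p_b; hence 103.5 = 12.5p_b and p_b = 8.28.
So p_s = 7.28 and the quantity traded is q = 1100.5 - 9(8.28) = 1025.98.

p_b = 8.28, p_s = 7.28, q = 1025.98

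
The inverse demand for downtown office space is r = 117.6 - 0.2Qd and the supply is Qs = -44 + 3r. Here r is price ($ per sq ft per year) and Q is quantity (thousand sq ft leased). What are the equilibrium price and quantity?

r* = 79, Q* = 193

Rewriting in direct form: Qd = 588 - 5r.
Equating demand and supply, 588 - 5r = -44 + 3r gives 8r = 632, so r* = 79.
Then Q* = 588 - 5(79) = 193.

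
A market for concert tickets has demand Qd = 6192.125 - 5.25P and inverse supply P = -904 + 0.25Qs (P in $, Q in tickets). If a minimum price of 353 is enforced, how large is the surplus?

Surplus = 689.125

Inverting to quantity form: Qs = 3616 + 4P.
With P fixed at 353, quantity demanded is 4338.875 and quantity supplied is 5028.
Surplus = Qs - Qd = 5028 - 4338.875 = 689.125.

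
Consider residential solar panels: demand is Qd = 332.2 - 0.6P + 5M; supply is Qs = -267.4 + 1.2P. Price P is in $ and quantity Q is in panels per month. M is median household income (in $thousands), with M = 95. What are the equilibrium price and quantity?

With M = 95, demand is Qd = 807.2 - 0.6P.
The market clears where 807.2 - 0.6P = -267.4 + 1.2P. Rearranging, 1.8P = 1074.6, hence P* = 597.
From the demand curve, Q* = 807.2 - 0.6(597) = 449.

P* = 597, Q* = 449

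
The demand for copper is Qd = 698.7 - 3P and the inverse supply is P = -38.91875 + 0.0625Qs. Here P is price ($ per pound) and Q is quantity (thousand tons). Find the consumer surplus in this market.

Solving each curve for Q: Qs = 622.7 + 16P.
Equating demand and supply, 698.7 - 3P = 622.7 + 16P gives 19P = 76, so P* = 4.
Substitute back: Q* = 698.7 - 3(4) = 686.7.
Demand choke price (Qd = 0): P = 698.7/3 = 232.9. Consumer surplus = ½ × (232.9 - 4) × 686.7 = 78592.815.

Consumer surplus = 78592.815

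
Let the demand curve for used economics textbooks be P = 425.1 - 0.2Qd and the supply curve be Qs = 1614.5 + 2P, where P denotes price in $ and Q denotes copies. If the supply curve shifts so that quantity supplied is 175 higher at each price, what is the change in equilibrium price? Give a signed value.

ΔP = -25

Rewriting in direct form: Qd = 2125.5 - 5P.
The market clears where 2125.5 - 5P = 1614.5 + 2P. Rearranging, 7P = 511, hence P* = 73.
Plugging P* into demand: Q* = 2125.5 - 5(73) = 1760.5.
After the shift, supply is Qs = 1789.5 + 2P.
New equilibrium: 336 = 7P, so P = 48 and Q = 1885.5.
ΔP = 48 - 73 = -25.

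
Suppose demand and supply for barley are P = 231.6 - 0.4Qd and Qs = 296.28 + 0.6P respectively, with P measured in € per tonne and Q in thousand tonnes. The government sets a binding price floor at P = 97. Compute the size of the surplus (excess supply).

Solving each curve for Q: Qd = 579 - 2.5P.
Evaluating both curves at the floor price 97 gives Qd = 336.5, Qs = 354.48.
Surplus = Qs - Qd = 354.48 - 336.5 = 17.98.

Surplus = 17.98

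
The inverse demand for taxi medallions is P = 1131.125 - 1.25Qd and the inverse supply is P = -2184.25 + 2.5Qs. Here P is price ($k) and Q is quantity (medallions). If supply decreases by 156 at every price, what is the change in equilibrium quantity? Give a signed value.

Rewriting in direct form: Qd = 904.9 - 0.8P and Qs = 873.7 + 0.4P.
Equating demand and supply, 904.9 - 0.8P = 873.7 + 0.4P gives 1.2P = 31.2, so P* = 26.
Then Q* = 904.9 - 0.8(26) = 884.1.
After the shift, supply is Qs = 717.7 + 0.4P.
Re-solving, 1.2P = 187.2 gives P = 156 and Q = 780.1.
ΔQ = 780.1 - 884.1 = -104.

ΔQ = -104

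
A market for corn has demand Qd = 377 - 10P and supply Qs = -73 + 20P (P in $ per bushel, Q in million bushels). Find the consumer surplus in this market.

Consumer surplus = 2576.45

The market clears where 377 - 10P = -73 + 20P. Rearranging, 30P = 450, hence P* = 15.
Substitute back: Q* = 377 - 10(15) = 227.
Demand choke price (Qd = 0): P = 377/10 = 37.7. Consumer surplus = ½ × (37.7 - 15) × 227 = 2576.45.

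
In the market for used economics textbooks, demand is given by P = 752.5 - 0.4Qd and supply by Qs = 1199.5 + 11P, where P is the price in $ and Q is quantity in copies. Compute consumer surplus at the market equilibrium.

Solving each curve for Q: Qd = 1881.25 - 2.5P.
Equating demand and supply, 1881.25 - 2.5P = 1199.5 + 11P gives 13.5P = 681.75, so P* = 50.5.
From the demand curve, Q* = 1881.25 - 2.5(50.5) = 1755.
Demand choke price (Qd = 0): P = 1881.25/2.5 = 752.5. Consumer surplus = ½ × (752.5 - 50.5) × 1755 = 616005.

Consumer surplus = 616005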